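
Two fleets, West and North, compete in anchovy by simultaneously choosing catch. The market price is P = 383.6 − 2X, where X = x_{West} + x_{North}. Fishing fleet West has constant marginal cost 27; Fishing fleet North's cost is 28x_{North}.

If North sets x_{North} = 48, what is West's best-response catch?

65.15

Fishing fleet West's profit: π = x_{West}(383.6 − 2(x_{West} + x_{North})) − 27x_{West}.
∂π/∂x_{West} = 356.6 − 4x_{West} − 2x_{North} = 0, so x_{West} = 89.15 − 0.5x_{North}.
At x_{North} = 48: x_{West} = 89.15 − 0.5·48 = 65.15.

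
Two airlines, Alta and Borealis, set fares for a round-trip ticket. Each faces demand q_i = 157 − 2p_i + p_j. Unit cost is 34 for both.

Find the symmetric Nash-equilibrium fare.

75

Alta's profit: π = (p_{Alta} − 34)(157 − 2p_{Alta} + p_{Borealis}).
∂π/∂p_{Alta} = 225 − 4p_{Alta} + p_{Borealis} = 0 ⇒ p_{Alta} = 56.25 + 0.25p_{Borealis}.
Setting p_{Alta} = p_{Borealis} in the reaction function: p_{Alta} = 56.25 + 0.25p_{Alta}, so p_{Alta} = 56.25 / 0.75 = 75.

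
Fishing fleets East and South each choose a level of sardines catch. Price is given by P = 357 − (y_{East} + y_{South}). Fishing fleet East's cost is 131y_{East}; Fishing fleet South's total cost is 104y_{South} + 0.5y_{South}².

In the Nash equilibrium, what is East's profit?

7225

Fishing fleet East's profit: π = y_{East}(357 − (y_{East} + y_{South})) − 131y_{East}.
∂π/∂y_{East} = 226 − 2y_{East} − y_{South} = 0, so y_{East} = 113 − 0.5y_{South}.
For South: ∂π/∂y_{South} = 253 − 3y_{South} − y_{East} = 0 ⇒ y_{South} = 253/3 − (1/3)y_{East}.
Plugging y_{South} into East's best response: y_{East} = 113 − 0.5(253/3 − (1/3)y_{East}) ⇒ (5/6)y_{East} = 425/6, so y_{East} = 85.
Then y_{South} = 253/3 − (1/3)·85 = 56.
Price P = 357 − 141 = 216.
East's profit: (216 − 131)·85 = 7225.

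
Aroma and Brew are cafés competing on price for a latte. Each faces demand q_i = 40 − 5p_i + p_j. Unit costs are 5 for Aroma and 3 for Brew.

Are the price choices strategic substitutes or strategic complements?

strategic complements

Aroma's profit: π = (p_{Aroma} − 5)(40 − 5p_{Aroma} + p_{Brew}).
∂π/∂p_{Aroma} = 65 − 10p_{Aroma} + p_{Brew} = 0 ⇒ p_{Aroma} = 6.5 + 0.1p_{Brew}.
The best-response slope dp_{Aroma}/dp_{Brew} = 0.1 > 0: the reaction function is upward-sloping, so the choices are strategic complements.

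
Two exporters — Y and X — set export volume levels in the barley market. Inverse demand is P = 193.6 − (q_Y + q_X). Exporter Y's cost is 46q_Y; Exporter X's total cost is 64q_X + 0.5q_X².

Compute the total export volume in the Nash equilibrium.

Exporter Y's profit: π = q_Y(193.6 − (q_Y + q_X)) − 46q_Y.
∂π/∂q_Y = 147.6 − 2q_Y − q_X = 0, so q_Y = 73.8 − 0.5q_X.
For X: ∂π/∂q_X = 129.6 − 3q_X − q_Y = 0 ⇒ q_X = 43.2 − (1/3)q_Y.
Solving the two reaction functions simultaneously: (1 − (−0.5)(−1/3))q_Y = 73.8 − 0.5·43.2, so (5/6)q_Y = 52.2 and q_Y = 62.64.
Then q_X = 43.2 − (1/3)·62.64 = 22.32.
Total export volume: 62.64 + 22.32 = 84.96.

84.96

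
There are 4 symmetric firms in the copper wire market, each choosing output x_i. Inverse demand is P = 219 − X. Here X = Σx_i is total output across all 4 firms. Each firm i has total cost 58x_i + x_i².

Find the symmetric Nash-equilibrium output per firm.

23

A representative firm's profit is π_i = x_i(219 − X) − 58x_i − x_i², with X = x_i + Σ_{j≠i} x_j.
First-order condition: 161 − 4x_i − Σ_{j≠i} x_j = 0.
In a symmetric equilibrium every firm chooses the same x, so Σ_{j≠i} x_j = 3x. The condition becomes 161 − 7x = 0, giving x = 161/7 = 23.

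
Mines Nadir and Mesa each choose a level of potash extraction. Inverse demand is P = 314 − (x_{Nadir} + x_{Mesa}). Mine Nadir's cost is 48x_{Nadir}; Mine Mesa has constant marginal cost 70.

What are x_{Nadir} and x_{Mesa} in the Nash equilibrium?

96, 74

Mine Nadir's profit: π = x_{Nadir}(314 − (x_{Nadir} + x_{Mesa})) − 48x_{Nadir}.
∂π/∂x_{Nadir} = 266 − 2x_{Nadir} − x_{Mesa} = 0, so x_{Nadir} = 133 − 0.5x_{Mesa}.
By the same steps for Mesa: x_{Mesa} = 122 − 0.5x_{Nadir}.
Plugging x_{Mesa} into Nadir's best response: x_{Nadir} = 133 − 0.5(122 − 0.5x_{Nadir}) ⇒ 0.75x_{Nadir} = 72, so x_{Nadir} = 96.
Then x_{Mesa} = 122 − 0.5·96 = 74.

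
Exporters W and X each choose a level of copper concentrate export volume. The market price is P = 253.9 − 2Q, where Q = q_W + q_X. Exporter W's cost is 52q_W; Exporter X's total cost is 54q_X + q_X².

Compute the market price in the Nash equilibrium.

133.16

Exporter W's profit: π = q_W(253.9 − 2(q_W + q_X)) − 52q_W.
∂π/∂q_W = 201.9 − 4q_W − 2q_X = 0, so q_W = 50.475 − 0.5q_X.
For X: ∂π/∂q_X = 199.9 − 6q_X − 2q_W = 0 ⇒ q_X = 1999/60 − (1/3)q_W.
Plugging q_X into W's best response: q_W = 50.475 − 0.5(1999/60 − (1/3)q_W) ⇒ (5/6)q_W = 2029/60, so q_W = 40.58.
Then q_X = 1999/60 − (1/3)·40.58 = 19.79.
Equilibrium price: P = 253.9 − 2·60.37 = 133.16.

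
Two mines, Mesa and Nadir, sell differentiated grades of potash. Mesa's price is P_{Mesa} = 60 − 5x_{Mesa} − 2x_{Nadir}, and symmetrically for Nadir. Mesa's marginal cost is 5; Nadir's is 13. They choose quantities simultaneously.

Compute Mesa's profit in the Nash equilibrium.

112.8125

Mine Mesa's profit: π = x_{Mesa}(60 − 5x_{Mesa} − 2x_{Nadir}) − 5x_{Mesa}.
∂π/∂x_{Mesa} = 55 − 10x_{Mesa} − 2x_{Nadir} = 0 ⇒ x_{Mesa} = 5.5 − 0.2x_{Nadir}.
Similarly x_{Nadir} = 4.7 − 0.2x_{Mesa}.
Plugging x_{Nadir} into Mesa's best response: x_{Mesa} = 5.5 − 0.2(4.7 − 0.2x_{Mesa}) ⇒ 0.96x_{Mesa} = 4.56, so x_{Mesa} = 4.75.
Then x_{Nadir} = 4.7 − 0.2·4.75 = 3.75.
P_{Mesa} = 60 − 5·4.75 − 2·3.75 = 28.75.
Profit = (28.75 − 5)·4.75 = 112.8125.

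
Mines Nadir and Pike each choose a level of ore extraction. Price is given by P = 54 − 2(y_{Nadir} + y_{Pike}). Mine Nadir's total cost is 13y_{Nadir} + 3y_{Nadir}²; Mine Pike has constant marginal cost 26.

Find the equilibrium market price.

Mine Nadir's profit: π = y_{Nadir}(54 − 2(y_{Nadir} + y_{Pike})) − 13y_{Nadir} − 3y_{Nadir}².
∂π/∂y_{Nadir} = 41 − 10y_{Nadir} − 2y_{Pike} = 0, so y_{Nadir} = 4.1 − 0.2y_{Pike}.
For Pike: ∂π/∂y_{Pike} = 28 − 4y_{Pike} − 2y_{Nadir} = 0 ⇒ y_{Pike} = 7 − 0.5y_{Nadir}.
Solving the two reaction functions simultaneously: (1 − (−0.2)(−0.5))y_{Nadir} = 4.1 − 0.2·7, so 0.9y_{Nadir} = 2.7 and y_{Nadir} = 3.
Then y_{Pike} = 7 − 0.5·3 = 5.5.
Equilibrium price: P = 54 − 2·8.5 = 37.

37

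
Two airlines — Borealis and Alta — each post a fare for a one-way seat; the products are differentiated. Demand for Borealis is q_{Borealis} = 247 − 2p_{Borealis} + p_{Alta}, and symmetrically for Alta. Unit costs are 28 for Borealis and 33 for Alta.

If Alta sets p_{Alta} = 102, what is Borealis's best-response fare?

101.25

Borealis's profit: π = (p_{Borealis} − 28)(247 − 2p_{Borealis} + p_{Alta}).
∂π/∂p_{Borealis} = 303 − 4p_{Borealis} + p_{Alta} = 0 ⇒ p_{Borealis} = 75.75 + 0.25p_{Alta}.
At p_{Alta} = 102: p_{Borealis} = 75.75 + 0.25·102 = 101.25.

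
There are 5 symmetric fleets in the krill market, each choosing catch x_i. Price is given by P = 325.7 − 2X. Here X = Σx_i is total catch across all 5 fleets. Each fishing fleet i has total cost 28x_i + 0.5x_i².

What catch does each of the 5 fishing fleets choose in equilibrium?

A representative fishing fleet's profit is π_i = x_i(325.7 − 2X) − 28x_i − 0.5x_i², with X = x_i + Σ_{j≠i} x_j.
First-order condition: 297.7 − 5x_i − 2Σ_{j≠i} x_j = 0.
With identical fishing fleets, set every x_j = x: then 297.7 − 5x − 8x = 0, i.e. x = 297.7/13 = 22.9.

22.9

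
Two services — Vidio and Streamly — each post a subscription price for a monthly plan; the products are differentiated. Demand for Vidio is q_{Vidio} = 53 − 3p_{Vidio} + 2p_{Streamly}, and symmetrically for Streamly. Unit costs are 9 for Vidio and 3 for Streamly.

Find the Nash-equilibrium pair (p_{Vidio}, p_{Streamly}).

18.875, 16.625

Vidio's profit: π = (p_{Vidio} − 9)(53 − 3p_{Vidio} + 2p_{Streamly}).
∂π/∂p_{Vidio} = 80 − 6p_{Vidio} + 2p_{Streamly} = 0 ⇒ p_{Vidio} = 40/3 + (1/3)p_{Streamly}.
Similarly p_{Streamly} = 31/3 + (1/3)p_{Vidio}.
Solving the two reaction functions simultaneously: (1 − (1/3)(1/3))p_{Vidio} = 40/3 + (1/3)·(31/3), so (8/9)p_{Vidio} = 151/9 and p_{Vidio} = 18.875.
Then p_{Streamly} = 31/3 + (1/3)·18.875 = 16.625.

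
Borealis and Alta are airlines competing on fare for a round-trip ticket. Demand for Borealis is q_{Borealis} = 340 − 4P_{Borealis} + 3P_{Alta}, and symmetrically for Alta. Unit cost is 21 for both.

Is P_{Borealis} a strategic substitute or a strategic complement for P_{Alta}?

strategic complements

Borealis's profit: π = (P_{Borealis} − 21)(340 − 4P_{Borealis} + 3P_{Alta}).
∂π/∂P_{Borealis} = 424 − 8P_{Borealis} + 3P_{Alta} = 0 ⇒ P_{Borealis} = 53 + 0.375P_{Alta}.
The best-response slope dP_{Borealis}/dP_{Alta} = 0.375 > 0: the reaction function is upward-sloping, so the choices are strategic complements.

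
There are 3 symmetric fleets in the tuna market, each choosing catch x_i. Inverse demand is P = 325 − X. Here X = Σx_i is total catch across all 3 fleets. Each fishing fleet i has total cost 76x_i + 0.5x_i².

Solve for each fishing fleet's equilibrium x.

49.8

A representative fishing fleet's profit is π_i = x_i(325 − X) − 76x_i − 0.5x_i², with X = x_i + Σ_{j≠i} x_j.
First-order condition: 249 − 3x_i − Σ_{j≠i} x_j = 0.
With identical fishing fleets, set every x_j = x: then 249 − 3x − 2x = 0, i.e. x = 249/5 = 49.8.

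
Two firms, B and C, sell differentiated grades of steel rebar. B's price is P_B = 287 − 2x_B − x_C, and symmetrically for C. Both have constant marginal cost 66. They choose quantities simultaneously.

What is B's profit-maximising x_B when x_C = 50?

Firm B's profit: π = x_B(287 − 2x_B − x_C) − 66x_B.
∂π/∂x_B = 221 − 4x_B − x_C = 0 ⇒ x_B = 55.25 − 0.25x_C.
At x_C = 50: x_B = 55.25 − 0.25·50 = 42.75.

42.75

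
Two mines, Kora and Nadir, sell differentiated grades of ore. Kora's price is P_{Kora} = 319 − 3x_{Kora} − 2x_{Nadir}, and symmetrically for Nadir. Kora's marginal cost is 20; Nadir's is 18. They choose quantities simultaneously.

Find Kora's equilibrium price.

Mine Kora's profit: π = x_{Kora}(319 − 3x_{Kora} − 2x_{Nadir}) − 20x_{Kora}.
∂π/∂x_{Kora} = 299 − 6x_{Kora} − 2x_{Nadir} = 0 ⇒ x_{Kora} = 299/6 − (1/3)x_{Nadir}.
Similarly x_{Nadir} = 301/6 − (1/3)x_{Kora}.
Solving the two reaction functions simultaneously: (1 − (−1/3)(−1/3))x_{Kora} = 299/6 − (1/3)·(301/6), so (8/9)x_{Kora} = 298/9 and x_{Kora} = 37.25.
Then x_{Nadir} = 301/6 − (1/3)·37.25 = 37.75.
P_{Kora} = 319 − 3·37.25 − 2·37.75 = 131.75.

131.75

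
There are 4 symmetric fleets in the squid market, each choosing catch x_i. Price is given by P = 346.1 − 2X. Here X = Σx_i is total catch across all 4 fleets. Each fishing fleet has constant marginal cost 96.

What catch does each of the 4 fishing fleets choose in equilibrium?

A representative fishing fleet's profit is π_i = x_i(346.1 − 2X) − 96x_i, with X = x_i + Σ_{j≠i} x_j.
First-order condition: 250.1 − 4x_i − 2Σ_{j≠i} x_j = 0.
Imposing symmetry (x_j = x for all j) turns Σ_{j≠i} x_j into 3x, so 250.1 = 10x and x = 25.01.

25.01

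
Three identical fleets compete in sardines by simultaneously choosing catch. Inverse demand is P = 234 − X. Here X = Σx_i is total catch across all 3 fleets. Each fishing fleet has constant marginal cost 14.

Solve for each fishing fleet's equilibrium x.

A representative fishing fleet's profit is π_i = x_i(234 − X) − 14x_i, with X = x_i + Σ_{j≠i} x_j.
First-order condition: 220 − 2x_i − Σ_{j≠i} x_j = 0.
With identical fishing fleets, set every x_j = x: then 220 − 2x − 2x = 0, i.e. x = 220/4 = 55.

55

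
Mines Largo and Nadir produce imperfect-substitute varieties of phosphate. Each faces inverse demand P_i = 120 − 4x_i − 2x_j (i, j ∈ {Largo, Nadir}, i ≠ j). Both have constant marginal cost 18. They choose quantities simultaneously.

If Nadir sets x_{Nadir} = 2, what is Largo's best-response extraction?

Mine Largo's profit: π = x_{Largo}(120 − 4x_{Largo} − 2x_{Nadir}) − 18x_{Largo}.
∂π/∂x_{Largo} = 102 − 8x_{Largo} − 2x_{Nadir} = 0 ⇒ x_{Largo} = 12.75 − 0.25x_{Nadir}.
At x_{Nadir} = 2: x_{Largo} = 12.75 − 0.25·2 = 12.25.

12.25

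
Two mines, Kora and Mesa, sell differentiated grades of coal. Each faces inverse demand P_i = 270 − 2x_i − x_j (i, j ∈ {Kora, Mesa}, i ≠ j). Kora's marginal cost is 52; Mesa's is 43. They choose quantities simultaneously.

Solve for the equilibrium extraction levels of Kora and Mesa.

Mine Kora's profit: π = x_{Kora}(270 − 2x_{Kora} − x_{Mesa}) − 52x_{Kora}.
∂π/∂x_{Kora} = 218 − 4x_{Kora} − x_{Mesa} = 0 ⇒ x_{Kora} = 54.5 − 0.25x_{Mesa}.
Similarly x_{Mesa} = 56.75 − 0.25x_{Kora}.
Solving the two reaction functions simultaneously: (1 − (−0.25)(−0.25))x_{Kora} = 54.5 − 0.25·56.75, so 0.9375x_{Kora} = 40.3125 and x_{Kora} = 43.
Then x_{Mesa} = 56.75 − 0.25·43 = 46.

43, 46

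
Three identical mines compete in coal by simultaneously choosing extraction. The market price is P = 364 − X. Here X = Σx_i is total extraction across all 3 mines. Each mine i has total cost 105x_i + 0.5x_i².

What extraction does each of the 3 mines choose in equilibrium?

51.8

A representative mine's profit is π_i = x_i(364 − X) − 105x_i − 0.5x_i², with X = x_i + Σ_{j≠i} x_j.
First-order condition: 259 − 3x_i − Σ_{j≠i} x_j = 0.
Imposing symmetry (x_j = x for all j) turns Σ_{j≠i} x_j into 2x, so 259 = 5x and x = 51.8.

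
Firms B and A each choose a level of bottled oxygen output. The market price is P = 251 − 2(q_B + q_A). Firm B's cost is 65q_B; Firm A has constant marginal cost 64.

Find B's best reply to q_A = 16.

38.5

Firm B's profit: π = q_B(251 − 2(q_B + q_A)) − 65q_B.
∂π/∂q_B = 186 − 4q_B − 2q_A = 0, so q_B = 46.5 − 0.5q_A.
At q_A = 16: q_B = 46.5 − 0.5·16 = 38.5.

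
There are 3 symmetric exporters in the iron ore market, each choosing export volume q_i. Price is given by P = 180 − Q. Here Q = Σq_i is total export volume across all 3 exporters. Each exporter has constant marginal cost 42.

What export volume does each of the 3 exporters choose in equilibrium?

34.5

A representative exporter's profit is π_i = q_i(180 − Q) − 42q_i, with Q = q_i + Σ_{j≠i} q_j.
First-order condition: 138 − 2q_i − Σ_{j≠i} q_j = 0.
Imposing symmetry (q_j = q for all j) turns Σ_{j≠i} q_j into 2q, so 138 = 4q and q = 34.5.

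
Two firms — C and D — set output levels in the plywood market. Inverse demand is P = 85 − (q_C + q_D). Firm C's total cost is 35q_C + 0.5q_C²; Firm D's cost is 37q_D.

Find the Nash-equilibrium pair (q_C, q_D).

Firm C's profit: π = q_C(85 − (q_C + q_D)) − 35q_C − 0.5q_C².
∂π/∂q_C = 50 − 3q_C − q_D = 0, so q_C = 50/3 − (1/3)q_D.
For D: ∂π/∂q_D = 48 − 2q_D − q_C = 0 ⇒ q_D = 24 − 0.5q_C.
Substituting the second reaction function into the first: q_C = 50/3 − (1/3)(24 − 0.5q_C), which gives (5/6)q_C = 26/3 ⇒ q_C = 10.4.
Then q_D = 24 − 0.5·10.4 = 18.8.

10.4, 18.8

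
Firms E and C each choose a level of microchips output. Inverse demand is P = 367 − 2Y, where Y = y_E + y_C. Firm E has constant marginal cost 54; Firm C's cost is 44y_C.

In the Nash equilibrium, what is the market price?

Firm E's profit: π = y_E(367 − 2(y_E + y_C)) − 54y_E.
∂π/∂y_E = 313 − 4y_E − 2y_C = 0, so y_E = 78.25 − 0.5y_C.
By the same steps for C: y_C = 80.75 − 0.5y_E.
Substituting the second reaction function into the first: y_E = 78.25 − 0.5(80.75 − 0.5y_E), which gives 0.75y_E = 37.875 ⇒ y_E = 50.5.
Then y_C = 80.75 − 0.5·50.5 = 55.5.
Equilibrium price: P = 367 − 2·106 = 155.

155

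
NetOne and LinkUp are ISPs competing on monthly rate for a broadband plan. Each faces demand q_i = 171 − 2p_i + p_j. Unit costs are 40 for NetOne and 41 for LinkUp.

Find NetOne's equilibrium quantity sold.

NetOne's profit: π = (p_{NetOne} − 40)(171 − 2p_{NetOne} + p_{LinkUp}).
∂π/∂p_{NetOne} = 251 − 4p_{NetOne} + p_{LinkUp} = 0 ⇒ p_{NetOne} = 62.75 + 0.25p_{LinkUp}.
Similarly p_{LinkUp} = 63.25 + 0.25p_{NetOne}.
Substituting the second reaction function into the first: p_{NetOne} = 62.75 + 0.25(63.25 + 0.25p_{NetOne}), which gives 0.9375p_{NetOne} = 78.5625 ⇒ p_{NetOne} = 83.8.
Then p_{LinkUp} = 63.25 + 0.25·83.8 = 84.2.
q_{NetOne} = 171 − 2·83.8 + 84.2 = 87.6.

87.6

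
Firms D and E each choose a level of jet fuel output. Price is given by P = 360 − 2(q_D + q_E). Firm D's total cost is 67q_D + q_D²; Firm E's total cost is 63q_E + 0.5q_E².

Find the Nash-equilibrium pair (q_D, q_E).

33.5, 46

Firm D's profit: π = q_D(360 − 2(q_D + q_E)) − 67q_D − q_D².
∂π/∂q_D = 293 − 6q_D − 2q_E = 0, so q_D = 293/6 − (1/3)q_E.
For E: ∂π/∂q_E = 297 − 5q_E − 2q_D = 0 ⇒ q_E = 59.4 − 0.4q_D.
Substituting the second reaction function into the first: q_D = 293/6 − (1/3)(59.4 − 0.4q_D), which gives (13/15)q_D = 871/30 ⇒ q_D = 33.5.
Then q_E = 59.4 − 0.4·33.5 = 46.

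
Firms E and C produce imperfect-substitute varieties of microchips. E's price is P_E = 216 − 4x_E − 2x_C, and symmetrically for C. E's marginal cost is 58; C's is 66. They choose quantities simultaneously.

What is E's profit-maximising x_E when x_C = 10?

Firm E's profit: π = x_E(216 − 4x_E − 2x_C) − 58x_E.
∂π/∂x_E = 158 − 8x_E − 2x_C = 0 ⇒ x_E = 19.75 − 0.25x_C.
At x_C = 10: x_E = 19.75 − 0.25·10 = 17.25.

17.25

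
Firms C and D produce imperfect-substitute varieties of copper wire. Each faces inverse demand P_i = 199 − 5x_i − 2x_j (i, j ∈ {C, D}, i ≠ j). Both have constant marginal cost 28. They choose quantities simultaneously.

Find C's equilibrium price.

Firm C's profit: π = x_C(199 − 5x_C − 2x_D) − 28x_C.
∂π/∂x_C = 171 − 10x_C − 2x_D = 0 ⇒ x_C = 17.1 − 0.2x_D.
Setting x_C = x_D in the reaction function: x_C = 17.1 − 0.2x_C, so x_C = 17.1 / 1.2 = 14.25.
P_C = 199 − 5·14.25 − 2·14.25 = 99.25.

99.25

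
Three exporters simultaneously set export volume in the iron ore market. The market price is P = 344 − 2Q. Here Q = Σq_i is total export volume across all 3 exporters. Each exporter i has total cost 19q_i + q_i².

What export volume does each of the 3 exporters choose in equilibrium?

A representative exporter's profit is π_i = q_i(344 − 2Q) − 19q_i − q_i², with Q = q_i + Σ_{j≠i} q_j.
First-order condition: 325 − 6q_i − 2Σ_{j≠i} q_j = 0.
Imposing symmetry (q_j = q for all j) turns Σ_{j≠i} q_j into 2q, so 325 = 10q and q = 32.5.

32.5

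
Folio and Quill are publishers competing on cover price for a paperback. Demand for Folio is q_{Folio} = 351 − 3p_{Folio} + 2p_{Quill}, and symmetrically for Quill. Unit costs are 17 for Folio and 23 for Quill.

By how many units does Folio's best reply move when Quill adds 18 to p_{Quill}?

6

Folio's profit: π = (p_{Folio} − 17)(351 − 3p_{Folio} + 2p_{Quill}).
∂π/∂p_{Folio} = 402 − 6p_{Folio} + 2p_{Quill} = 0 ⇒ p_{Folio} = 67 + (1/3)p_{Quill}.
The reaction-function slope is 1/3, so an 18-unit rise in p_{Quill} moves p_{Folio} by 1/3 × 18 = 6. Folio's best response rises — the actions are strategic complements.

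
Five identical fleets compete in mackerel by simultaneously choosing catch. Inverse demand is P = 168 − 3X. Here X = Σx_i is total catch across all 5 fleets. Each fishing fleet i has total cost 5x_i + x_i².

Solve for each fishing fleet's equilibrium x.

A representative fishing fleet's profit is π_i = x_i(168 − 3X) − 5x_i − x_i², with X = x_i + Σ_{j≠i} x_j.
First-order condition: 163 − 8x_i − 3Σ_{j≠i} x_j = 0.
In a symmetric equilibrium every fishing fleet chooses the same x, so Σ_{j≠i} x_j = 4x. The condition becomes 163 − 20x = 0, giving x = 163/20 = 8.15.

8.15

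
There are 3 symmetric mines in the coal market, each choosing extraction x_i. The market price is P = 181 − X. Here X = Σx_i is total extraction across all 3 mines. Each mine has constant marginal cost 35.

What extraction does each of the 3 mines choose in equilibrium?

36.5

A representative mine's profit is π_i = x_i(181 − X) − 35x_i, with X = x_i + Σ_{j≠i} x_j.
First-order condition: 146 − 2x_i − Σ_{j≠i} x_j = 0.
Imposing symmetry (x_j = x for all j) turns Σ_{j≠i} x_j into 2x, so 146 = 4x and x = 36.5.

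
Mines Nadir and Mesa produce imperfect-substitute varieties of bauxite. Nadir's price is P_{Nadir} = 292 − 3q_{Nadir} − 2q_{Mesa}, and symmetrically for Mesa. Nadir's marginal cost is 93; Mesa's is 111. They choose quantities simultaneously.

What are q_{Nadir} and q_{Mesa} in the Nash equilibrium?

26, 21.5

Mine Nadir's profit: π = q_{Nadir}(292 − 3q_{Nadir} − 2q_{Mesa}) − 93q_{Nadir}.
∂π/∂q_{Nadir} = 199 − 6q_{Nadir} − 2q_{Mesa} = 0 ⇒ q_{Nadir} = 199/6 − (1/3)q_{Mesa}.
Similarly q_{Mesa} = 181/6 − (1/3)q_{Nadir}.
Plugging q_{Mesa} into Nadir's best response: q_{Nadir} = 199/6 − (1/3)(181/6 − (1/3)q_{Nadir}) ⇒ (8/9)q_{Nadir} = 208/9, so q_{Nadir} = 26.
Then q_{Mesa} = 181/6 − (1/3)·26 = 21.5.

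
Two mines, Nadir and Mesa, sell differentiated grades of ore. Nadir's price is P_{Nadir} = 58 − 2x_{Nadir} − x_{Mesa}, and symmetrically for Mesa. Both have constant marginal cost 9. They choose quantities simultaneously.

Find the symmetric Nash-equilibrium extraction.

Mine Nadir's profit: π = x_{Nadir}(58 − 2x_{Nadir} − x_{Mesa}) − 9x_{Nadir}.
∂π/∂x_{Nadir} = 49 − 4x_{Nadir} − x_{Mesa} = 0 ⇒ x_{Nadir} = 12.25 − 0.25x_{Mesa}.
Setting x_{Nadir} = x_{Mesa} in the reaction function: x_{Nadir} = 12.25 − 0.25x_{Nadir}, so x_{Nadir} = 12.25 / 1.25 = 9.8.

9.8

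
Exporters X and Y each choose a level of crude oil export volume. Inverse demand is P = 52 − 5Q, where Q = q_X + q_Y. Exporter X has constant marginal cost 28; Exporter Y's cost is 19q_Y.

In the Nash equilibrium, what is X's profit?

Exporter X's profit: π = q_X(52 − 5(q_X + q_Y)) − 28q_X.
∂π/∂q_X = 24 − 10q_X − 5q_Y = 0, so q_X = 2.4 − 0.5q_Y.
By the same steps for Y: q_Y = 3.3 − 0.5q_X.
Plugging q_Y into X's best response: q_X = 2.4 − 0.5(3.3 − 0.5q_X) ⇒ 0.75q_X = 0.75, so q_X = 1.
Then q_Y = 3.3 − 0.5·1 = 2.8.
Price P = 52 − 5·3.8 = 33.
X's profit: (33 − 28)·1 = 5.

5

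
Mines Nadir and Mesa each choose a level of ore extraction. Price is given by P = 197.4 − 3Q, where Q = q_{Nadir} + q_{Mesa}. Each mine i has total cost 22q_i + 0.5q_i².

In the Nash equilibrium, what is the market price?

92.16

Mine Nadir's profit: π = q_{Nadir}(197.4 − 3(q_{Nadir} + q_{Mesa})) − 22q_{Nadir} − 0.5q_{Nadir}².
∂π/∂q_{Nadir} = 175.4 − 7q_{Nadir} − 3q_{Mesa} = 0, so q_{Nadir} = 877/35 − (3/7)q_{Mesa}.
By symmetry q_{Mesa} = q_{Nadir}; substituting into the reaction function, (10/7)q_{Nadir} = 877/35 and q_{Nadir} = 17.54.
Equilibrium price: P = 197.4 − 3·35.08 = 92.16.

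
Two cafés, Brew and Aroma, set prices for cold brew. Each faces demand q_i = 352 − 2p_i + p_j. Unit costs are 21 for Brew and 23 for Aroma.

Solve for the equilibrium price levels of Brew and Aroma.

131.6, 132.4

Brew's profit: π = (p_{Brew} − 21)(352 − 2p_{Brew} + p_{Aroma}).
∂π/∂p_{Brew} = 394 − 4p_{Brew} + p_{Aroma} = 0 ⇒ p_{Brew} = 98.5 + 0.25p_{Aroma}.
Similarly p_{Aroma} = 99.5 + 0.25p_{Brew}.
Plugging p_{Aroma} into Brew's best response: p_{Brew} = 98.5 + 0.25(99.5 + 0.25p_{Brew}) ⇒ 0.9375p_{Brew} = 123.375, so p_{Brew} = 131.6.
Then p_{Aroma} = 99.5 + 0.25·131.6 = 132.4.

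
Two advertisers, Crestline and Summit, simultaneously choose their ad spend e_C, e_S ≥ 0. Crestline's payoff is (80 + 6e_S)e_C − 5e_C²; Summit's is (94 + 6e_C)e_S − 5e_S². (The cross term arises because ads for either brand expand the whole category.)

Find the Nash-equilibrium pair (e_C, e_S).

Expanding Crestline's payoff: 80e_C + 6e_Se_C − 5e_C².
∂π/∂e_C = 80 + 6e_S − 10e_C = 0, so e_C = 8 + 0.6e_S.
Likewise for Summit: e_S = 9.4 + 0.6e_C.
Plugging e_S into Crestline's best response: e_C = 8 + 0.6(9.4 + 0.6e_C) ⇒ 0.64e_C = 13.64, so e_C = 21.3125.
Then e_S = 9.4 + 0.6·21.3125 = 22.1875.

21.3125, 22.1875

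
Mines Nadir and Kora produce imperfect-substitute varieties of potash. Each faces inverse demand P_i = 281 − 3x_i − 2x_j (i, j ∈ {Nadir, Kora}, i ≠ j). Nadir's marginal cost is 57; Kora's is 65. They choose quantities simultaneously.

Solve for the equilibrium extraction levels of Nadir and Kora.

Mine Nadir's profit: π = x_{Nadir}(281 − 3x_{Nadir} − 2x_{Kora}) − 57x_{Nadir}.
∂π/∂x_{Nadir} = 224 − 6x_{Nadir} − 2x_{Kora} = 0 ⇒ x_{Nadir} = 112/3 − (1/3)x_{Kora}.
Similarly x_{Kora} = 36 − (1/3)x_{Nadir}.
Substituting the second reaction function into the first: x_{Nadir} = 112/3 − (1/3)(36 − (1/3)x_{Nadir}), which gives (8/9)x_{Nadir} = 76/3 ⇒ x_{Nadir} = 28.5.
Then x_{Kora} = 36 − (1/3)·28.5 = 26.5.

28.5, 26.5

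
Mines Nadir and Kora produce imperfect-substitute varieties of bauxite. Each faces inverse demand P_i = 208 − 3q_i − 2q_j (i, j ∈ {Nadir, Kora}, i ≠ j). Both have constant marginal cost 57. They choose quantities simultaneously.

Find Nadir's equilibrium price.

113.625

Mine Nadir's profit: π = q_{Nadir}(208 − 3q_{Nadir} − 2q_{Kora}) − 57q_{Nadir}.
∂π/∂q_{Nadir} = 151 − 6q_{Nadir} − 2q_{Kora} = 0 ⇒ q_{Nadir} = 151/6 − (1/3)q_{Kora}.
Setting q_{Nadir} = q_{Kora} in the reaction function: q_{Nadir} = 151/6 − (1/3)q_{Nadir}, so q_{Nadir} = (151/6) / (4/3) = 18.875.
P_{Nadir} = 208 − 3·18.875 − 2·18.875 = 113.625.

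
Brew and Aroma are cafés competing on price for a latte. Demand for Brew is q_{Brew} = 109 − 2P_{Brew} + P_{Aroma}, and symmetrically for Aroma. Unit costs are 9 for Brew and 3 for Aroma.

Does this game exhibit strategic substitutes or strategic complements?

strategic complements

Brew's profit: π = (P_{Brew} − 9)(109 − 2P_{Brew} + P_{Aroma}).
∂π/∂P_{Brew} = 127 − 4P_{Brew} + P_{Aroma} = 0 ⇒ P_{Brew} = 31.75 + 0.25P_{Aroma}.
The best-response slope dP_{Brew}/dP_{Aroma} = 0.25 > 0: the reaction function is upward-sloping, so the choices are strategic complements.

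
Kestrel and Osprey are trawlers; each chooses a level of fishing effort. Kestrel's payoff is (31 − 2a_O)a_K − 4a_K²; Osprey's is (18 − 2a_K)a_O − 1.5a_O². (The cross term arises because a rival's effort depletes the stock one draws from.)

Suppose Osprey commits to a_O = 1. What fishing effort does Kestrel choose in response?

Expanding Kestrel's payoff: 31a_K − 2a_Oa_K − 4a_K².
∂π/∂a_K = 31 − 2a_O − 8a_K = 0, so a_K = 3.875 − 0.25a_O.
At a_O = 1: a_K = 3.875 − 0.25·1 = 3.625.

3.625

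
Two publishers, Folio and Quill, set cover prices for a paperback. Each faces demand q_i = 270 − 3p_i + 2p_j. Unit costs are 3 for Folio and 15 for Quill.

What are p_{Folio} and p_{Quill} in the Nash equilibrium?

Folio's profit: π = (p_{Folio} − 3)(270 − 3p_{Folio} + 2p_{Quill}).
∂π/∂p_{Folio} = 279 − 6p_{Folio} + 2p_{Quill} = 0 ⇒ p_{Folio} = 46.5 + (1/3)p_{Quill}.
Similarly p_{Quill} = 52.5 + (1/3)p_{Folio}.
Plugging p_{Quill} into Folio's best response: p_{Folio} = 46.5 + (1/3)(52.5 + (1/3)p_{Folio}) ⇒ (8/9)p_{Folio} = 64, so p_{Folio} = 72.
Then p_{Quill} = 52.5 + (1/3)·72 = 76.5.

72, 76.5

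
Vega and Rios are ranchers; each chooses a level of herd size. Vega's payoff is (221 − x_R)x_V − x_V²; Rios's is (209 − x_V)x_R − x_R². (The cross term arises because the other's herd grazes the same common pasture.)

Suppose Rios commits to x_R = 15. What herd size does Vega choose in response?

Expanding Vega's payoff: 221x_V − x_Rx_V − x_V².
∂π/∂x_V = 221 − x_R − 2x_V = 0, so x_V = 110.5 − 0.5x_R.
At x_R = 15: x_V = 110.5 − 0.5·15 = 103.

103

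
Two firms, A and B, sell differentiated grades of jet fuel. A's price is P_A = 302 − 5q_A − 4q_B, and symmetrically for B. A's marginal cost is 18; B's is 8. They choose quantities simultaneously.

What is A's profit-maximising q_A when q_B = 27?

Firm A's profit: π = q_A(302 − 5q_A − 4q_B) − 18q_A.
∂π/∂q_A = 284 − 10q_A − 4q_B = 0 ⇒ q_A = 28.4 − 0.4q_B.
At q_B = 27: q_A = 28.4 − 0.4·27 = 17.6.

17.6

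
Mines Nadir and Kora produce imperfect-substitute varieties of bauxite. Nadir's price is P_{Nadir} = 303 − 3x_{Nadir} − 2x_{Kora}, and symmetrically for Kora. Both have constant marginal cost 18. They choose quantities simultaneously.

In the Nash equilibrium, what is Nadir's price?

124.875

Mine Nadir's profit: π = x_{Nadir}(303 − 3x_{Nadir} − 2x_{Kora}) − 18x_{Nadir}.
∂π/∂x_{Nadir} = 285 − 6x_{Nadir} − 2x_{Kora} = 0 ⇒ x_{Nadir} = 47.5 − (1/3)x_{Kora}.
By symmetry x_{Kora} = x_{Nadir}; substituting into the reaction function, (4/3)x_{Nadir} = 47.5 and x_{Nadir} = 35.625.
P_{Nadir} = 303 − 3·35.625 − 2·35.625 = 124.875.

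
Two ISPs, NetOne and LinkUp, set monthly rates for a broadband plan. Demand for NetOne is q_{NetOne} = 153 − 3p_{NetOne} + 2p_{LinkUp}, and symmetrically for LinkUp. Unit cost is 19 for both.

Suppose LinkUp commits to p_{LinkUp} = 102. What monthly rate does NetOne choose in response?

69

NetOne's profit: π = (p_{NetOne} − 19)(153 − 3p_{NetOne} + 2p_{LinkUp}).
∂π/∂p_{NetOne} = 210 − 6p_{NetOne} + 2p_{LinkUp} = 0 ⇒ p_{NetOne} = 35 + (1/3)p_{LinkUp}.
At p_{LinkUp} = 102: p_{NetOne} = 35 + (1/3)·102 = 69.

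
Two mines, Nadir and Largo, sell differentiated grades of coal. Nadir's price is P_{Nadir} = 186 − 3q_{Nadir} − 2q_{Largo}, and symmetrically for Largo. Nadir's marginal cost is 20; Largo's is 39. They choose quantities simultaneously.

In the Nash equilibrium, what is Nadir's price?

85.8125

Mine Nadir's profit: π = q_{Nadir}(186 − 3q_{Nadir} − 2q_{Largo}) − 20q_{Nadir}.
∂π/∂q_{Nadir} = 166 − 6q_{Nadir} − 2q_{Largo} = 0 ⇒ q_{Nadir} = 83/3 − (1/3)q_{Largo}.
Similarly q_{Largo} = 24.5 − (1/3)q_{Nadir}.
Substituting the second reaction function into the first: q_{Nadir} = 83/3 − (1/3)(24.5 − (1/3)q_{Nadir}), which gives (8/9)q_{Nadir} = 19.5 ⇒ q_{Nadir} = 21.9375.
Then q_{Largo} = 24.5 − (1/3)·21.9375 = 17.1875.
P_{Nadir} = 186 − 3·21.9375 − 2·17.1875 = 85.8125.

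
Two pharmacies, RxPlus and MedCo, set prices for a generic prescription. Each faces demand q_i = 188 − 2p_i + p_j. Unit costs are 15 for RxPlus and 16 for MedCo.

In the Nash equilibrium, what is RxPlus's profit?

6681.68

RxPlus's profit: π = (p_{RxPlus} − 15)(188 − 2p_{RxPlus} + p_{MedCo}).
∂π/∂p_{RxPlus} = 218 − 4p_{RxPlus} + p_{MedCo} = 0 ⇒ p_{RxPlus} = 54.5 + 0.25p_{MedCo}.
Similarly p_{MedCo} = 55 + 0.25p_{RxPlus}.
Plugging p_{MedCo} into RxPlus's best response: p_{RxPlus} = 54.5 + 0.25(55 + 0.25p_{RxPlus}) ⇒ 0.9375p_{RxPlus} = 68.25, so p_{RxPlus} = 72.8.
Then p_{MedCo} = 55 + 0.25·72.8 = 73.2.
q_{RxPlus} = 188 − 2·72.8 + 73.2 = 115.6.
Profit = (72.8 − 15)·115.6 = 6681.68.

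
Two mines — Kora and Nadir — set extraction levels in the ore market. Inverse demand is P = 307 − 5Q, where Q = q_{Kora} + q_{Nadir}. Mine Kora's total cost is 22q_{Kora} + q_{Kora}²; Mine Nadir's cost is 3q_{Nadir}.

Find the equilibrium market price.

120

Mine Kora's profit: π = q_{Kora}(307 − 5(q_{Kora} + q_{Nadir})) − 22q_{Kora} − q_{Kora}².
∂π/∂q_{Kora} = 285 − 12q_{Kora} − 5q_{Nadir} = 0, so q_{Kora} = 23.75 − (5/12)q_{Nadir}.
For Nadir: ∂π/∂q_{Nadir} = 304 − 10q_{Nadir} − 5q_{Kora} = 0 ⇒ q_{Nadir} = 30.4 − 0.5q_{Kora}.
Solving the two reaction functions simultaneously: (1 − (−5/12)(−0.5))q_{Kora} = 23.75 − (5/12)·30.4, so (19/24)q_{Kora} = 133/12 and q_{Kora} = 14.
Then q_{Nadir} = 30.4 − 0.5·14 = 23.4.
Equilibrium price: P = 307 − 5·37.4 = 120.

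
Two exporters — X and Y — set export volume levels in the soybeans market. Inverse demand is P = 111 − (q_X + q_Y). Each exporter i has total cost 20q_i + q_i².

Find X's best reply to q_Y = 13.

19.5

Exporter X's profit: π = q_X(111 − (q_X + q_Y)) − 20q_X − q_X².
∂π/∂q_X = 91 − 4q_X − q_Y = 0, so q_X = 22.75 − 0.25q_Y.
At q_Y = 13: q_X = 22.75 − 0.25·13 = 19.5.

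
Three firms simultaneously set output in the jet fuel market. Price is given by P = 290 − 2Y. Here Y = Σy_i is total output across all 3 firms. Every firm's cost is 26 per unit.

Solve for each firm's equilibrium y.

33

A representative firm's profit is π_i = y_i(290 − 2Y) − 26y_i, with Y = y_i + Σ_{j≠i} y_j.
First-order condition: 264 − 4y_i − 2Σ_{j≠i} y_j = 0.
In a symmetric equilibrium every firm chooses the same y, so Σ_{j≠i} y_j = 2y. The condition becomes 264 − 8y = 0, giving y = 264/8 = 33.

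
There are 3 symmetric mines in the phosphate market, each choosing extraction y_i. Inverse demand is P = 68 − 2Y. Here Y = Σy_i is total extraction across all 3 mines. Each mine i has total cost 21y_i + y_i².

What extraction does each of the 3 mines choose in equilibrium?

4.7

A representative mine's profit is π_i = y_i(68 − 2Y) − 21y_i − y_i², with Y = y_i + Σ_{j≠i} y_j.
First-order condition: 47 − 6y_i − 2Σ_{j≠i} y_j = 0.
In a symmetric equilibrium every mine chooses the same y, so Σ_{j≠i} y_j = 2y. The condition becomes 47 − 10y = 0, giving y = 47/10 = 4.7.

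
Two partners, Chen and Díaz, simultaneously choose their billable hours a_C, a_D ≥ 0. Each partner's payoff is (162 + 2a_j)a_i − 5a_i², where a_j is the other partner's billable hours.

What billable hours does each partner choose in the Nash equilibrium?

Chen's payoff is (162 + 2a_D)a_C − 5a_C².
∂π/∂a_C = 162 + 2a_D − 10a_C = 0, so a_C = 16.2 + 0.2a_D.
The game is symmetric, so in equilibrium a_D = a_C: the reaction function gives 0.8a_C = 16.2, hence a_C = 20.25.

20.25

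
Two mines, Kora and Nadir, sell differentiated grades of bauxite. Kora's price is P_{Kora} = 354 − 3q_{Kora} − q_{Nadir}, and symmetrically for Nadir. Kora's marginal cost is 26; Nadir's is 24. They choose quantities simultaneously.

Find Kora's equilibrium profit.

6570.72

Mine Kora's profit: π = q_{Kora}(354 − 3q_{Kora} − q_{Nadir}) − 26q_{Kora}.
∂π/∂q_{Kora} = 328 − 6q_{Kora} − q_{Nadir} = 0 ⇒ q_{Kora} = 164/3 − (1/6)q_{Nadir}.
Similarly q_{Nadir} = 55 − (1/6)q_{Kora}.
Substituting the second reaction function into the first: q_{Kora} = 164/3 − (1/6)(55 − (1/6)q_{Kora}), which gives (35/36)q_{Kora} = 45.5 ⇒ q_{Kora} = 46.8.
Then q_{Nadir} = 55 − (1/6)·46.8 = 47.2.
P_{Kora} = 354 − 3·46.8 − 47.2 = 166.4.
Profit = (166.4 − 26)·46.8 = 6570.72.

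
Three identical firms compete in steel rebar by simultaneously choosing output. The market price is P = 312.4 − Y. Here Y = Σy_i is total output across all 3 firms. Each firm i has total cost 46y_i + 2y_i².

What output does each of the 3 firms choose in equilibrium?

A representative firm's profit is π_i = y_i(312.4 − Y) − 46y_i − 2y_i², with Y = y_i + Σ_{j≠i} y_j.
First-order condition: 266.4 − 6y_i − Σ_{j≠i} y_j = 0.
Imposing symmetry (y_j = y for all j) turns Σ_{j≠i} y_j into 2y, so 266.4 = 8y and y = 33.3.

33.3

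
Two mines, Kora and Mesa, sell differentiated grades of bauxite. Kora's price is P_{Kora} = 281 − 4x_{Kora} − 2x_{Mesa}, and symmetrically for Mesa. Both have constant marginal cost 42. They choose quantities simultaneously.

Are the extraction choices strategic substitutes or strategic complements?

Mine Kora's profit: π = x_{Kora}(281 − 4x_{Kora} − 2x_{Mesa}) − 42x_{Kora}.
∂π/∂x_{Kora} = 239 − 8x_{Kora} − 2x_{Mesa} = 0 ⇒ x_{Kora} = 29.875 − 0.25x_{Mesa}.
The best-response slope dx_{Kora}/dx_{Mesa} = −0.25 < 0: the reaction function is downward-sloping, so the choices are strategic substitutes.

strategic substitutes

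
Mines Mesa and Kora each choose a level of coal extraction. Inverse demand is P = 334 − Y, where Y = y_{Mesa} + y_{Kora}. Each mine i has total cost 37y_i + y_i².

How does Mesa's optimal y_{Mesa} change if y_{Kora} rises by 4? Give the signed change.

Mine Mesa's profit: π = y_{Mesa}(334 − (y_{Mesa} + y_{Kora})) − 37y_{Mesa} − y_{Mesa}².
∂π/∂y_{Mesa} = 297 − 4y_{Mesa} − y_{Kora} = 0, so y_{Mesa} = 74.25 − 0.25y_{Kora}.
The reaction-function slope is −0.25, so a 4-unit rise in y_{Kora} moves y_{Mesa} by −0.25 × 4 = −1. Mesa's best response falls — the actions are strategic substitutes.

-1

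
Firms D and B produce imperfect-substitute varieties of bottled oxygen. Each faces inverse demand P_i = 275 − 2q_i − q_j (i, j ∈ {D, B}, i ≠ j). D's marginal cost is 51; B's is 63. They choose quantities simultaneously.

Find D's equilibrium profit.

Firm D's profit: π = q_D(275 − 2q_D − q_B) − 51q_D.
∂π/∂q_D = 224 − 4q_D − q_B = 0 ⇒ q_D = 56 − 0.25q_B.
Similarly q_B = 53 − 0.25q_D.
Substituting the second reaction function into the first: q_D = 56 − 0.25(53 − 0.25q_D), which gives 0.9375q_D = 42.75 ⇒ q_D = 45.6.
Then q_B = 53 − 0.25·45.6 = 41.6.
P_D = 275 − 2·45.6 − 41.6 = 142.2.
Profit = (142.2 − 51)·45.6 = 4158.72.

4158.72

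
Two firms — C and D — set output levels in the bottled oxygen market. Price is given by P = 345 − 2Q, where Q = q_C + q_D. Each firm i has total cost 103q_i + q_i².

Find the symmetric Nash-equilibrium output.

30.25

Firm C's profit: π = q_C(345 − 2(q_C + q_D)) − 103q_C − q_C².
∂π/∂q_C = 242 − 6q_C − 2q_D = 0, so q_C = 121/3 − (1/3)q_D.
Setting q_C = q_D in the reaction function: q_C = 121/3 − (1/3)q_C, so q_C = (121/3) / (4/3) = 30.25.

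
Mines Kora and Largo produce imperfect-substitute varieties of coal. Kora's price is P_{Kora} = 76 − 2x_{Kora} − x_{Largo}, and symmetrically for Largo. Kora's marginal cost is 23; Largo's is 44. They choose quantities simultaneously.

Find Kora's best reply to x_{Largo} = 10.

Mine Kora's profit: π = x_{Kora}(76 − 2x_{Kora} − x_{Largo}) − 23x_{Kora}.
∂π/∂x_{Kora} = 53 − 4x_{Kora} − x_{Largo} = 0 ⇒ x_{Kora} = 13.25 − 0.25x_{Largo}.
At x_{Largo} = 10: x_{Kora} = 13.25 − 0.25·10 = 10.75.

10.75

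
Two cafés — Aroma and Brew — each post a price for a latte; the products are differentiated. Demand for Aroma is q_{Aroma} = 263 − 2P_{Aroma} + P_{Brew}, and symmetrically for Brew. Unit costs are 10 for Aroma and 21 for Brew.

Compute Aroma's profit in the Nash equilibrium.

Aroma's profit: π = (P_{Aroma} − 10)(263 − 2P_{Aroma} + P_{Brew}).
∂π/∂P_{Aroma} = 283 − 4P_{Aroma} + P_{Brew} = 0 ⇒ P_{Aroma} = 70.75 + 0.25P_{Brew}.
Similarly P_{Brew} = 76.25 + 0.25P_{Aroma}.
Solving the two reaction functions simultaneously: (1 − (0.25)(0.25))P_{Aroma} = 70.75 + 0.25·76.25, so 0.9375P_{Aroma} = 89.8125 and P_{Aroma} = 95.8.
Then P_{Brew} = 76.25 + 0.25·95.8 = 100.2.
q_{Aroma} = 263 − 2·95.8 + 100.2 = 171.6.
Profit = (95.8 − 10)·171.6 = 14723.28.

14723.28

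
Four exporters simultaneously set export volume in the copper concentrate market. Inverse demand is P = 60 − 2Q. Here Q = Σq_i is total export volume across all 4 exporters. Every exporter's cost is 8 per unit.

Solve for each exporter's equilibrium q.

5.2

A representative exporter's profit is π_i = q_i(60 − 2Q) − 8q_i, with Q = q_i + Σ_{j≠i} q_j.
First-order condition: 52 − 4q_i − 2Σ_{j≠i} q_j = 0.
Imposing symmetry (q_j = q for all j) turns Σ_{j≠i} q_j into 3q, so 52 = 10q and q = 5.2.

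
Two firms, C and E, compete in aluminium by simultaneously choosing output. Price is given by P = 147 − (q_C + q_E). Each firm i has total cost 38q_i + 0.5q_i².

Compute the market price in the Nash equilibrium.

92.5

Firm C's profit: π = q_C(147 − (q_C + q_E)) − 38q_C − 0.5q_C².
∂π/∂q_C = 109 − 3q_C − q_E = 0, so q_C = 109/3 − (1/3)q_E.
The game is symmetric, so in equilibrium q_E = q_C: the reaction function gives (4/3)q_C = 109/3, hence q_C = 27.25.
Equilibrium price: P = 147 − 54.5 = 92.5.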